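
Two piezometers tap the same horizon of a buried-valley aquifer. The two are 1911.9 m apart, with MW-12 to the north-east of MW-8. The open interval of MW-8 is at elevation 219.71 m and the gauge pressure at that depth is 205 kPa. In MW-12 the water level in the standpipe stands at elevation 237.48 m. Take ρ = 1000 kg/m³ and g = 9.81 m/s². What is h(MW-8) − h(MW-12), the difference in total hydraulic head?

Pressure head at MW-8: ψ = P/(ρg) = 205×1000 / (1000 × 9.81) = 20.90 m.
Total head at MW-8: h = z + ψ = 219.71 + 20.90 = 240.61 m.
Total head at MW-12: h = 237.48 m (water level in the piezometer is the total head).
Head difference: h(MW-8) − h(MW-12) = 240.61 − 237.48 = 3.13 m.

Δh ≈ 3.13 m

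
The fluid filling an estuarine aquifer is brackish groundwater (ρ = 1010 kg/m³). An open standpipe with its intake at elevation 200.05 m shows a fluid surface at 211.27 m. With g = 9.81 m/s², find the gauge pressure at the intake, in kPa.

Pressure head ψ = h − z = 211.27 − 200.05 = 11.22 m.
P = ρgψ = 1010 × 9.81 × 11.22 = 111169 Pa ≈ 111 kPa.

P ≈ 111 kPa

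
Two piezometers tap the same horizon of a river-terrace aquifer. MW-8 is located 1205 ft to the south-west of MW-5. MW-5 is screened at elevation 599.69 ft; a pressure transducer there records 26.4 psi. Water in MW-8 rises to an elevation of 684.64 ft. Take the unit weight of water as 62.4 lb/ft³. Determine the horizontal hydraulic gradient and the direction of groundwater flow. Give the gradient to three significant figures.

i ≈ 0.0199; groundwater flows toward the north-east

Pressure head at MW-5: ψ = 144·P/γ = 144 × 26.4 / 62.4 = 60.92 ft.
Total head at MW-5: h = z + ψ = 599.69 + 60.92 = 660.61 ft.
Total head at MW-8: h = 684.64 ft (water level in the piezometer is the total head).
Head difference: h(MW-5) − h(MW-8) = 660.61 − 684.64 = -24.03 ft.
Hydraulic gradient: i = |Δh| / L = 24.03 / 1205 = 0.0199.
Flow is from higher to lower head: from MW-8 toward MW-5, i.e. toward the north-east.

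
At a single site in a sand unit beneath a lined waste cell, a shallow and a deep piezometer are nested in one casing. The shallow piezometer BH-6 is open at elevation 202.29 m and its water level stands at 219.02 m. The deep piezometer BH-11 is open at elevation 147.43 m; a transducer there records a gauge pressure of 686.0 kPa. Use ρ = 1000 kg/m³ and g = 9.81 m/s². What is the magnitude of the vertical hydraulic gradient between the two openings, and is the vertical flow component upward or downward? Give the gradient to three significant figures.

|i_v| ≈ 0.0303; vertical flow is downward

Total head at BH-6: h = 219.02 m (water level in the standpipe).
Pressure head at BH-11: ψ = P/(ρg) = 686.0×1000 / (1000 × 9.81) = 69.93 m.
Total head at BH-11: h = z + ψ = 147.43 + 69.93 = 217.36 m.
Δh = h(BH-6) − h(BH-11) = 219.02 − 217.36 = 1.66 m.
Vertical separation Δz = 202.29 − 147.43 = 54.86 m.
|i_v| = |Δh| / Δz = 1.66 / 54.86 = 0.0303.
Head is higher in the shallow piezometer, so vertical flow is downward (recharge condition).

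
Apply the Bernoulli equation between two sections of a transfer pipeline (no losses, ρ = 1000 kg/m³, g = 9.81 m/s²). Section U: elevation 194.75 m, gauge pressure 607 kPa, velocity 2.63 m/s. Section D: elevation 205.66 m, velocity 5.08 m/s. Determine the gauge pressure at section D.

P₂ ≈ 491 kPa

Pressure head at U: ψ₁ = P₁/(ρg) = 607×1000 / (1000 × 9.81) = 61.88 m.
Velocity heads: v₁²/2g = 2.63²/19.62 = 0.353 m; v₂²/2g = 5.08²/19.62 = 1.315 m.
Total head H = z₁ + ψ₁ + v₁²/2g = 194.75 + 61.88 + 0.353 = 256.98 m.
ψ₂ = H − z₂ − v₂²/2g = 256.98 − 205.66 − 1.315 = 50.01 m.
P₂ = ρgψ₂ = 1000 × 9.81 × 50.01 ≈ 491 kPa.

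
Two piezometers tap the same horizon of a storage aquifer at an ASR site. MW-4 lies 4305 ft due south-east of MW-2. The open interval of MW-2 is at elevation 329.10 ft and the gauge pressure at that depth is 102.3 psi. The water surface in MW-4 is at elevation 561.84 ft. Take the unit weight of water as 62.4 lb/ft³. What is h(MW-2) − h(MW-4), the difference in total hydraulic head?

Pressure head at MW-2: ψ = 144·P/γ = 144 × 102.3 / 62.4 = 236.08 ft.
Total head at MW-2: h = z + ψ = 329.10 + 236.08 = 565.18 ft.
Total head at MW-4: h = 561.84 ft (water level in the piezometer is the total head).
Head difference: h(MW-2) − h(MW-4) = 565.18 − 561.84 = 3.34 ft.

Δh ≈ 3.34 ft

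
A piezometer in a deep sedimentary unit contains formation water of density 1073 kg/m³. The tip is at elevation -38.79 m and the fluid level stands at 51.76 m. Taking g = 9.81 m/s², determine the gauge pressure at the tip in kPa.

P ≈ 953 kPa

Pressure head ψ = h − z = 51.76 − (-38.79) = 90.55 m.
P = ρgψ = 1073 × 9.81 × 90.55 = 953141 Pa ≈ 953 kPa.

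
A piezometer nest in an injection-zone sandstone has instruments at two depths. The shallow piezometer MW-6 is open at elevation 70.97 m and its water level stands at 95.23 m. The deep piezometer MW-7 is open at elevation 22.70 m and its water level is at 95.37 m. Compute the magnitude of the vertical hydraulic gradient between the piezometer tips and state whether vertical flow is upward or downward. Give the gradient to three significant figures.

|i_v| ≈ 0.00290; vertical flow is upward

Total head at MW-6: h = 95.23 m (water level in the standpipe).
Total head at MW-7: h = 95.37 m.
Δh = h(MW-6) − h(MW-7) = 95.23 − 95.37 = -0.14 m.
Vertical separation Δz = 70.97 − 22.70 = 48.27 m.
|i_v| = |Δh| / Δz = 0.14 / 48.27 = 0.00290.
Head is higher in the deep piezometer, so vertical flow is upward (discharge condition).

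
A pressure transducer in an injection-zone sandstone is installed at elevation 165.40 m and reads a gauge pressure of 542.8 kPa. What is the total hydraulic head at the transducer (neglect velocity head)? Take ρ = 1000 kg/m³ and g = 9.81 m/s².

ψ = P/(ρg) = 542.8×1000 / (1000 × 9.81) = 55.33 m.
h = z + ψ = 165.40 + 55.33 = 220.73 m.

h ≈ 220.73 m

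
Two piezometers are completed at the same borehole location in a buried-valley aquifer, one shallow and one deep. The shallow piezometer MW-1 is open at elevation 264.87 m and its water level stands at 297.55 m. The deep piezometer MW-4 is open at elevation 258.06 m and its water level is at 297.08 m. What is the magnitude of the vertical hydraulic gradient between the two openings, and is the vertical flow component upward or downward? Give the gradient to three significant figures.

|i_v| ≈ 0.0690; vertical flow is downward

Total head at MW-1: h = 297.55 m (water level in the standpipe).
Total head at MW-4: h = 297.08 m.
Δh = h(MW-1) − h(MW-4) = 297.55 − 297.08 = 0.47 m.
Vertical separation Δz = 264.87 − 258.06 = 6.81 m.
|i_v| = |Δh| / Δz = 0.47 / 6.81 = 0.0690.
Head is higher in the shallow piezometer, so vertical flow is downward (recharge condition).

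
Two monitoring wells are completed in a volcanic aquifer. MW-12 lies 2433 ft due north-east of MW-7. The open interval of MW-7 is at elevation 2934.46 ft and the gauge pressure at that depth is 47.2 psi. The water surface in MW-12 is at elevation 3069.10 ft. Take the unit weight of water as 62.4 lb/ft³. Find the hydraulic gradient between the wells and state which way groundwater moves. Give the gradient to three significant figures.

Pressure head at MW-7: ψ = 144·P/γ = 144 × 47.2 / 62.4 = 108.92 ft.
Total head at MW-7: h = z + ψ = 2934.46 + 108.92 = 3043.38 ft.
Total head at MW-12: h = 3069.10 ft (water level in the piezometer is the total head).
Head difference: h(MW-7) − h(MW-12) = 3043.38 − 3069.10 = -25.72 ft.
Hydraulic gradient: i = |Δh| / L = 25.72 / 2433 = 0.0106.
Flow is from higher to lower head: from MW-12 toward MW-7, i.e. toward the south-west.

i ≈ 0.0106; groundwater flows toward the south-west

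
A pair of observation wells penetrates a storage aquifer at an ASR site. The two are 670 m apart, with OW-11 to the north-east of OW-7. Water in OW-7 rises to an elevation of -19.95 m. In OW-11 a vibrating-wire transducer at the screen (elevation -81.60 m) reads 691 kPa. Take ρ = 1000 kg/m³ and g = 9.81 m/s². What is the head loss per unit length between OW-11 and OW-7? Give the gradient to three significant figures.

i ≈ 0.0131 m/m

Total head at OW-7: h = -19.95 m (water level in the piezometer is the total head).
Pressure head at OW-11: ψ = P/(ρg) = 691×1000 / (1000 × 9.81) = 70.44 m.
Total head at OW-11: h = z + ψ = -81.60 + 70.44 = -11.16 m.
Head difference: h(OW-7) − h(OW-11) = -19.95 − (-11.16) = -8.79 m.
Hydraulic gradient: i = |Δh| / L = 8.79 / 670 = 0.0131.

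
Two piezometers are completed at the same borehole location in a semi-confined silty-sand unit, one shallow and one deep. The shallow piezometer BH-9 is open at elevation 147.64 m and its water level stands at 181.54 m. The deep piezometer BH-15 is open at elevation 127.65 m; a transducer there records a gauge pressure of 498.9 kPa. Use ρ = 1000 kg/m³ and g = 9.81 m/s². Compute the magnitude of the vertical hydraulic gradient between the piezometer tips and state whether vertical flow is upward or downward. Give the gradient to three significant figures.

|i_v| ≈ 0.152; vertical flow is downward

Total head at BH-9: h = 181.54 m (water level in the standpipe).
Pressure head at BH-15: ψ = P/(ρg) = 498.9×1000 / (1000 × 9.81) = 50.86 m.
Total head at BH-15: h = z + ψ = 127.65 + 50.86 = 178.51 m.
Δh = h(BH-9) − h(BH-15) = 181.54 − 178.51 = 3.03 m.
Vertical separation Δz = 147.64 − 127.65 = 19.99 m.
|i_v| = |Δh| / Δz = 3.03 / 19.99 = 0.152.
Head is higher in the shallow piezometer, so vertical flow is downward (recharge condition).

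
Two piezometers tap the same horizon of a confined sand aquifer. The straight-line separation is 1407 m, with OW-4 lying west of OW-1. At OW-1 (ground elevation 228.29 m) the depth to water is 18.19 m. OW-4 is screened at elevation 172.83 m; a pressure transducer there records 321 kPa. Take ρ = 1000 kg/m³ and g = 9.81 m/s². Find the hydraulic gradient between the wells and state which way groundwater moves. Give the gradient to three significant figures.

i ≈ 0.00323; groundwater flows toward the west

Total head at OW-1: h = 228.29 − 18.19 = 210.10 m.
Pressure head at OW-4: ψ = P/(ρg) = 321×1000 / (1000 × 9.81) = 32.72 m.
Total head at OW-4: h = z + ψ = 172.83 + 32.72 = 205.55 m.
Head difference: h(OW-1) − h(OW-4) = 210.10 − 205.55 = 4.55 m.
Hydraulic gradient: i = |Δh| / L = 4.55 / 1407 = 0.00323.
Flow is from higher to lower head: from OW-1 toward OW-4, i.e. toward the west.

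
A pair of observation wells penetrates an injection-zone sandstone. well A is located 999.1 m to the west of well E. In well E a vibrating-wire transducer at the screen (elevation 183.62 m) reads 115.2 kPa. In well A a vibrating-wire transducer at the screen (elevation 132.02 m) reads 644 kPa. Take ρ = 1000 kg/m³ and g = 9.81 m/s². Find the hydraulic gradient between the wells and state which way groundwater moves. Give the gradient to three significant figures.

Pressure head at well E: ψ = P/(ρg) = 115.2×1000 / (1000 × 9.81) = 11.74 m.
Total head at well E: h = z + ψ = 183.62 + 11.74 = 195.36 m.
Pressure head at well A: ψ = P/(ρg) = 644×1000 / (1000 × 9.81) = 65.65 m.
Total head at well A: h = z + ψ = 132.02 + 65.65 = 197.67 m.
Head difference: h(well E) − h(well A) = 195.36 − 197.67 = -2.31 m.
Hydraulic gradient: i = |Δh| / L = 2.31 / 999.1 = 0.00231.
Flow is from higher to lower head: from well A toward well E, i.e. toward the east.

i ≈ 0.00231; groundwater flows toward the east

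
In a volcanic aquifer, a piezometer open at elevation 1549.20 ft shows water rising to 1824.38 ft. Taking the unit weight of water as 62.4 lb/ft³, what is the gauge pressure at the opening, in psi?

P ≈ 119 psi

Pressure head ψ = h − z = 1824.38 − 1549.20 = 275.18 ft.
P = γ·ψ / 144 = 62.4 × 275.18 / 144 = 119 psi.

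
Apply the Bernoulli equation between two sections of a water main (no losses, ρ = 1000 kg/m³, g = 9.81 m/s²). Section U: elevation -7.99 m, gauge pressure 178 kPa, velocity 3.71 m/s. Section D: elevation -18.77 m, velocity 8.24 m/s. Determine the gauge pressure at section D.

P₂ ≈ 257 kPa

Pressure head at U: ψ₁ = P₁/(ρg) = 178×1000 / (1000 × 9.81) = 18.14 m.
Velocity heads: v₁²/2g = 3.71²/19.62 = 0.702 m; v₂²/2g = 8.24²/19.62 = 3.461 m.
Total head H = z₁ + ψ₁ + v₁²/2g = -7.99 + 18.14 + 0.702 = 10.85 m.
ψ₂ = H − z₂ − v₂²/2g = 10.85 − (-18.77) − 3.461 = 26.16 m.
P₂ = ρgψ₂ = 1000 × 9.81 × 26.16 ≈ 257 kPa.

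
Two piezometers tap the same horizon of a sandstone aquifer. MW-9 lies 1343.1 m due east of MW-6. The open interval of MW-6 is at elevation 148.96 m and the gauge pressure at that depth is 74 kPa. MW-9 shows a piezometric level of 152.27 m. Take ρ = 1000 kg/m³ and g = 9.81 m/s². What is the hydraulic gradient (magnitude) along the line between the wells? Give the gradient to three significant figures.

Pressure head at MW-6: ψ = P/(ρg) = 74×1000 / (1000 × 9.81) = 7.54 m.
Total head at MW-6: h = z + ψ = 148.96 + 7.54 = 156.50 m.
Total head at MW-9: h = 152.27 m (water level in the piezometer is the total head).
Head difference: h(MW-6) − h(MW-9) = 156.50 − 152.27 = 4.23 m.
Hydraulic gradient: i = |Δh| / L = 4.23 / 1343.1 = 0.00315.

i ≈ 0.00315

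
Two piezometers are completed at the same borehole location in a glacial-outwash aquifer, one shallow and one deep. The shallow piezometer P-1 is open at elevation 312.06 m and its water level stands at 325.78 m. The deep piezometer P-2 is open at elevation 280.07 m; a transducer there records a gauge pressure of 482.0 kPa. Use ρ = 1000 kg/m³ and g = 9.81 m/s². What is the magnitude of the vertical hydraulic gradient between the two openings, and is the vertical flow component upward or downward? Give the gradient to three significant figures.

Total head at P-1: h = 325.78 m (water level in the standpipe).
Pressure head at P-2: ψ = P/(ρg) = 482.0×1000 / (1000 × 9.81) = 49.13 m.
Total head at P-2: h = z + ψ = 280.07 + 49.13 = 329.20 m.
Δh = h(P-1) − h(P-2) = 325.78 − 329.20 = -3.42 m.
Vertical separation Δz = 312.06 − 280.07 = 31.99 m.
|i_v| = |Δh| / Δz = 3.42 / 31.99 = 0.107.
Head is higher in the deep piezometer, so vertical flow is upward (discharge condition).

|i_v| ≈ 0.107; vertical flow is upward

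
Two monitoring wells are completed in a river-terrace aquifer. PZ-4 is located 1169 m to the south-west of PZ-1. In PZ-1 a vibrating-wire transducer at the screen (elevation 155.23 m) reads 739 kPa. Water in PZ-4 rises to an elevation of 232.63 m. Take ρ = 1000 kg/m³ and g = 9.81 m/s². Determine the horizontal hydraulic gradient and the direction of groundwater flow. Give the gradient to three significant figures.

Pressure head at PZ-1: ψ = P/(ρg) = 739×1000 / (1000 × 9.81) = 75.33 m.
Total head at PZ-1: h = z + ψ = 155.23 + 75.33 = 230.56 m.
Total head at PZ-4: h = 232.63 m (water level in the piezometer is the total head).
Head difference: h(PZ-1) − h(PZ-4) = 230.56 − 232.63 = -2.07 m.
Hydraulic gradient: i = |Δh| / L = 2.07 / 1169 = 0.00177.
Flow is from higher to lower head: from PZ-4 toward PZ-1, i.e. toward the north-east.

i ≈ 0.00177; groundwater flows toward the north-east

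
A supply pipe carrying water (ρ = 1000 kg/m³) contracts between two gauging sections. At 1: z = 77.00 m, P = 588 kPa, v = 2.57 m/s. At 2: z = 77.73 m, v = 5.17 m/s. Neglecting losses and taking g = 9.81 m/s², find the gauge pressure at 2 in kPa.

P₂ ≈ 571 kPa

Pressure head at 1: ψ₁ = P₁/(ρg) = 588×1000 / (1000 × 9.81) = 59.94 m.
Velocity heads: v₁²/2g = 2.57²/19.62 = 0.337 m; v₂²/2g = 5.17²/19.62 = 1.362 m.
Total head H = z₁ + ψ₁ + v₁²/2g = 77.00 + 59.94 + 0.337 = 137.28 m.
ψ₂ = H − z₂ − v₂²/2g = 137.28 − 77.73 − 1.362 = 58.19 m.
P₂ = ρgψ₂ = 1000 × 9.81 × 58.19 ≈ 571 kPa.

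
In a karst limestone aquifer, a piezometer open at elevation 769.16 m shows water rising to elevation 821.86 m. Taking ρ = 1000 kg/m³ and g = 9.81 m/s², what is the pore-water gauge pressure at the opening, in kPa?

P ≈ 517 kPa

Pressure head ψ = h − z = 821.86 − 769.16 = 52.70 m.
P = ρgψ = 1000 × 9.81 × 52.70 = 516987 Pa ≈ 517 kPa.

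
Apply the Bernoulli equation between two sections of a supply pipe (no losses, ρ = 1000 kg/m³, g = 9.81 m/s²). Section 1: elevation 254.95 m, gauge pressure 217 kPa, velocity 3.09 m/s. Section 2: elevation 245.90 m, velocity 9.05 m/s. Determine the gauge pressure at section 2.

P₂ ≈ 270 kPa

Pressure head at 1: ψ₁ = P₁/(ρg) = 217×1000 / (1000 × 9.81) = 22.12 m.
Velocity heads: v₁²/2g = 3.09²/19.62 = 0.487 m; v₂²/2g = 9.05²/19.62 = 4.174 m.
Total head H = z₁ + ψ₁ + v₁²/2g = 254.95 + 22.12 + 0.487 = 277.56 m.
ψ₂ = H − z₂ − v₂²/2g = 277.56 − 245.90 − 4.174 = 27.49 m.
P₂ = ρgψ₂ = 1000 × 9.81 × 27.49 ≈ 270 kPa.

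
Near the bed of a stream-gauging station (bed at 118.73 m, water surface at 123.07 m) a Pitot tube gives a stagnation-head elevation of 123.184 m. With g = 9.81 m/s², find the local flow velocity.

v ≈ 1.50 m/s

Near the bed, under hydrostatic conditions, the piezometric head (z + ψ) equals the free-surface elevation, 123.07 m.
Velocity head = total − piezometric = 123.184 − 123.07 = 0.114 m.
v = √(2g·h_v) = √(2 × 9.81 × 0.114) = 1.50 m/s.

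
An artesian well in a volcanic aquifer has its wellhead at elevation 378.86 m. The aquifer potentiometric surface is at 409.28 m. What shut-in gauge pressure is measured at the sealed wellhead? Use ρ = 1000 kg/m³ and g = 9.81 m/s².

P ≈ 298 kPa

Head above the cap: Δh = 409.28 − 378.86 = 30.42 m.
P = ρgΔh = 1000 × 9.81 × 30.42 = 298420 Pa ≈ 298 kPa.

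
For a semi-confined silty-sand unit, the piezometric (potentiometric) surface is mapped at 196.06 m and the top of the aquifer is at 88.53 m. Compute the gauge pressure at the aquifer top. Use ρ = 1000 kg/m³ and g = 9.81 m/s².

Pressure head at the aquifer top: ψ = h − z = 196.06 − 88.53 = 107.53 m.
P = ρgψ = 1000 × 9.81 × 107.53 = 1054869 Pa ≈ 1050 kPa.

P ≈ 1050 kPa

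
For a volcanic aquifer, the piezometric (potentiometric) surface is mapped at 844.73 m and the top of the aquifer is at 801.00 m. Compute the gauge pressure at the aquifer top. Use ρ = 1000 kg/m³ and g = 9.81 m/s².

P ≈ 429 kPa

Pressure head at the aquifer top: ψ = h − z = 844.73 − 801.00 = 43.73 m.
P = ρgψ = 1000 × 9.81 × 43.73 = 428991 Pa ≈ 429 kPa.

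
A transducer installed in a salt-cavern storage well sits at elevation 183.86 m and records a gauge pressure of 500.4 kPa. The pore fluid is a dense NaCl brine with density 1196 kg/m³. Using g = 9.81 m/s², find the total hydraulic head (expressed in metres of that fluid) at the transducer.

h ≈ 226.51 m

ψ = P/(ρg) = 500.4×1000 / (1196 × 9.81) = 42.65 m.
h = z + ψ = 183.86 + 42.65 = 226.51 m.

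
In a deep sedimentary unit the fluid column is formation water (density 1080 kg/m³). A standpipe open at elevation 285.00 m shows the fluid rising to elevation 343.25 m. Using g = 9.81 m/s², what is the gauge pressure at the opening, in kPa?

Pressure head ψ = h − z = 343.25 − 285.00 = 58.25 m.
P = ρgψ = 1080 × 9.81 × 58.25 = 617147 Pa ≈ 617 kPa.

P ≈ 617 kPa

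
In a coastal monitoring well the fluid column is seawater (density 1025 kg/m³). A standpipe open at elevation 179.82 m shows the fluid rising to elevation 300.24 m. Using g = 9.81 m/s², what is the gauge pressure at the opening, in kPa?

Pressure head ψ = h − z = 300.24 − 179.82 = 120.42 m.
P = ρgψ = 1025 × 9.81 × 120.42 = 1210853 Pa ≈ 1210 kPa.

P ≈ 1210 kPa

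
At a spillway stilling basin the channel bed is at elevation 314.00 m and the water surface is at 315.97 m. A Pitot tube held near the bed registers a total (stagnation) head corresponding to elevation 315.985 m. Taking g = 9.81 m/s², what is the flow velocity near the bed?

v ≈ 0.542 m/s

Near the bed, under hydrostatic conditions, the piezometric head (z + ψ) equals the free-surface elevation, 315.97 m.
Velocity head = total − piezometric = 315.985 − 315.97 = 0.015 m.
v = √(2g·h_v) = √(2 × 9.81 × 0.015) = 0.542 m/s.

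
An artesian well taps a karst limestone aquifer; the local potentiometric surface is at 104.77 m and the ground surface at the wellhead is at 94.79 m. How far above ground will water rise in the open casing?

≈ 9.98 m above ground

Water rises to the potentiometric surface, so the rise above ground = 104.77 − 94.79 = 9.98 m.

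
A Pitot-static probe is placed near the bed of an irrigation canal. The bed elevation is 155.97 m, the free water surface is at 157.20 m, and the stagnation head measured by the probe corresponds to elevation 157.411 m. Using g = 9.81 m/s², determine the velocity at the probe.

Near the bed, under hydrostatic conditions, the piezometric head (z + ψ) equals the free-surface elevation, 157.20 m.
Velocity head = total − piezometric = 157.411 − 157.20 = 0.211 m.
v = √(2g·h_v) = √(2 × 9.81 × 0.211) = 2.03 m/s.

v ≈ 2.03 m/s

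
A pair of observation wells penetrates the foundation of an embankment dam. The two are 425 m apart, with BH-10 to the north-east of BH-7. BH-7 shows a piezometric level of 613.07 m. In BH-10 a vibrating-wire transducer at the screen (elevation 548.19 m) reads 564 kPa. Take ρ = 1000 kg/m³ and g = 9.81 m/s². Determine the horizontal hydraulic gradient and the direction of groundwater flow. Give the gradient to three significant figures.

i ≈ 0.0174; groundwater flows toward the north-east

Total head at BH-7: h = 613.07 m (water level in the piezometer is the total head).
Pressure head at BH-10: ψ = P/(ρg) = 564×1000 / (1000 × 9.81) = 57.49 m.
Total head at BH-10: h = z + ψ = 548.19 + 57.49 = 605.68 m.
Head difference: h(BH-7) − h(BH-10) = 613.07 − 605.68 = 7.39 m.
Hydraulic gradient: i = |Δh| / L = 7.39 / 425 = 0.0174.
Flow is from higher to lower head: from BH-7 toward BH-10, i.e. toward the north-east.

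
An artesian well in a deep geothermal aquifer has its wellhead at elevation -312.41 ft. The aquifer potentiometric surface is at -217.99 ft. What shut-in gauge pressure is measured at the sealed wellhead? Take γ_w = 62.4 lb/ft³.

P ≈ 40.9 psi

Head above the cap: Δh = -217.99 − (-312.41) = 94.42 ft.
P = γΔh/144 = 62.4 × 94.42 / 144 = 40.9 psi.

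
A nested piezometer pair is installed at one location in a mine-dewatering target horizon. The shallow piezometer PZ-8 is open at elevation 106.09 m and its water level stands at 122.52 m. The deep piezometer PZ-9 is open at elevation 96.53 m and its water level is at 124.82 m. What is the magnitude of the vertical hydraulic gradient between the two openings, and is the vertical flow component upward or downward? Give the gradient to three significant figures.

|i_v| ≈ 0.241; vertical flow is upward

Total head at PZ-8: h = 122.52 m (water level in the standpipe).
Total head at PZ-9: h = 124.82 m.
Δh = h(PZ-8) − h(PZ-9) = 122.52 − 124.82 = -2.30 m.
Vertical separation Δz = 106.09 − 96.53 = 9.56 m.
|i_v| = |Δh| / Δz = 2.30 / 9.56 = 0.241.
Head is higher in the deep piezometer, so vertical flow is upward (discharge condition).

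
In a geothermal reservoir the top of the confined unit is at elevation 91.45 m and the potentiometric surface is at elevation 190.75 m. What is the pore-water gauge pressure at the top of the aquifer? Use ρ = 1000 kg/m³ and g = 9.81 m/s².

P ≈ 974 kPa

Pressure head at the aquifer top: ψ = h − z = 190.75 − 91.45 = 99.30 m.
P = ρgψ = 1000 × 9.81 × 99.30 = 974133 Pa ≈ 974 kPa.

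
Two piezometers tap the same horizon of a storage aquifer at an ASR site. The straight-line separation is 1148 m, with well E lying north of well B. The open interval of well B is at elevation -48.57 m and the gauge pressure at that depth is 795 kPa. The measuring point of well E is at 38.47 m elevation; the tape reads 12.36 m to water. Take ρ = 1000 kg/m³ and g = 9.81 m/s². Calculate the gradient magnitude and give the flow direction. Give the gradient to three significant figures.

Pressure head at well B: ψ = P/(ρg) = 795×1000 / (1000 × 9.81) = 81.04 m.
Total head at well B: h = z + ψ = -48.57 + 81.04 = 32.47 m.
Total head at well E: h = 38.47 − 12.36 = 26.11 m.
Head difference: h(well B) − h(well E) = 32.47 − 26.11 = 6.36 m.
Hydraulic gradient: i = |Δh| / L = 6.36 / 1148 = 0.00554.
Flow is from higher to lower head: from well B toward well E, i.e. toward the north.

i ≈ 0.00554; groundwater flows toward the north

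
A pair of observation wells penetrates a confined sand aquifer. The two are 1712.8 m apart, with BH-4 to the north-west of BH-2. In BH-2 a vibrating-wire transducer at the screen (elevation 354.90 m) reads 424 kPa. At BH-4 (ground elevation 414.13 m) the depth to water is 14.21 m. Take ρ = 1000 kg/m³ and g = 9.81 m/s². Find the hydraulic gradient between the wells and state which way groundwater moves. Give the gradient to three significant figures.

i ≈ 0.00105; groundwater flows toward the south-east

Pressure head at BH-2: ψ = P/(ρg) = 424×1000 / (1000 × 9.81) = 43.22 m.
Total head at BH-2: h = z + ψ = 354.90 + 43.22 = 398.12 m.
Total head at BH-4: h = 414.13 − 14.21 = 399.92 m.
Head difference: h(BH-2) − h(BH-4) = 398.12 − 399.92 = -1.80 m.
Hydraulic gradient: i = |Δh| / L = 1.80 / 1712.8 = 0.00105.
Flow is from higher to lower head: from BH-4 toward BH-2, i.e. toward the south-east.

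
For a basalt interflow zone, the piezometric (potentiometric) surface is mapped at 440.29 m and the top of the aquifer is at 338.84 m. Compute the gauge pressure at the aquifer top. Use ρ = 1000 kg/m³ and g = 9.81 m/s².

Pressure head at the aquifer top: ψ = h − z = 440.29 − 338.84 = 101.45 m.
P = ρgψ = 1000 × 9.81 × 101.45 = 995225 Pa ≈ 995 kPa.

P ≈ 995 kPa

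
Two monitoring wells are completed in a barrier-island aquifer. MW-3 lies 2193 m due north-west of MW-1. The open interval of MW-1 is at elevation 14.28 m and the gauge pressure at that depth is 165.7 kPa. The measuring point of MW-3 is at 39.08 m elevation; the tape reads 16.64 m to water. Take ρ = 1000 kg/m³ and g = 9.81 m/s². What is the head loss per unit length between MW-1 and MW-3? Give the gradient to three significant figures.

i ≈ 0.00398 m/m

Pressure head at MW-1: ψ = P/(ρg) = 165.7×1000 / (1000 × 9.81) = 16.89 m.
Total head at MW-1: h = z + ψ = 14.28 + 16.89 = 31.17 m.
Total head at MW-3: h = 39.08 − 16.64 = 22.44 m.
Head difference: h(MW-1) − h(MW-3) = 31.17 − 22.44 = 8.73 m.
Hydraulic gradient: i = |Δh| / L = 8.73 / 2193 = 0.00398.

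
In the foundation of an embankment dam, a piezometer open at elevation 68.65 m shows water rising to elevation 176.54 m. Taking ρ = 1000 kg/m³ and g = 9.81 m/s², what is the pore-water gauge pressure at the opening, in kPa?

P ≈ 1060 kPa

Pressure head ψ = h − z = 176.54 − 68.65 = 107.89 m.
P = ρgψ = 1000 × 9.81 × 107.89 = 1058401 Pa ≈ 1060 kPa.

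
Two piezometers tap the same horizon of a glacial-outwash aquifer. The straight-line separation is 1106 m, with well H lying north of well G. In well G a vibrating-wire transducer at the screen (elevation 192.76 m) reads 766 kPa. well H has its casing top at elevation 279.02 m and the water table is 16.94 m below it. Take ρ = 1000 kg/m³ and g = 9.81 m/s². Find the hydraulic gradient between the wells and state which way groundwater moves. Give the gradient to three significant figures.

i ≈ 0.00792; groundwater flows toward the north

Pressure head at well G: ψ = P/(ρg) = 766×1000 / (1000 × 9.81) = 78.08 m.
Total head at well G: h = z + ψ = 192.76 + 78.08 = 270.84 m.
Total head at well H: h = 279.02 − 16.94 = 262.08 m.
Head difference: h(well G) − h(well H) = 270.84 − 262.08 = 8.76 m.
Hydraulic gradient: i = |Δh| / L = 8.76 / 1106 = 0.00792.
Flow is from higher to lower head: from well G toward well H, i.e. toward the north.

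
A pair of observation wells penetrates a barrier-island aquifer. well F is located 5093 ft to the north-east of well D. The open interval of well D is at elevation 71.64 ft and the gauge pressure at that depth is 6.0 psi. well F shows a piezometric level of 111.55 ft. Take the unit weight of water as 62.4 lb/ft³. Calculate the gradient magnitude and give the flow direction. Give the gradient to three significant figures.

i ≈ 0.00512; groundwater flows toward the south-west

Pressure head at well D: ψ = 144·P/γ = 144 × 6.0 / 62.4 = 13.85 ft.
Total head at well D: h = z + ψ = 71.64 + 13.85 = 85.49 ft.
Total head at well F: h = 111.55 ft (water level in the piezometer is the total head).
Head difference: h(well D) − h(well F) = 85.49 − 111.55 = -26.06 ft.
Hydraulic gradient: i = |Δh| / L = 26.06 / 5093 = 0.00512.
Flow is from higher to lower head: from well F toward well D, i.e. toward the south-west.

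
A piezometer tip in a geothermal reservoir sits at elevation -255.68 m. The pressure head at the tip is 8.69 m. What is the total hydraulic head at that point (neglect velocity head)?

h = z + ψ = -255.68 + 8.69 = -246.99 m.

h ≈ -246.99 m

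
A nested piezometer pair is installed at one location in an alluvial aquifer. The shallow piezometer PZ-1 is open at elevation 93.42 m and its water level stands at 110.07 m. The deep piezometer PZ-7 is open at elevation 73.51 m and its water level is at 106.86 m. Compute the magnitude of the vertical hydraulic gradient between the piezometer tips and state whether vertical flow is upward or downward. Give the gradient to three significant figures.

|i_v| ≈ 0.161; vertical flow is downward

Total head at PZ-1: h = 110.07 m (water level in the standpipe).
Total head at PZ-7: h = 106.86 m.
Δh = h(PZ-1) − h(PZ-7) = 110.07 − 106.86 = 3.21 m.
Vertical separation Δz = 93.42 − 73.51 = 19.91 m.
|i_v| = |Δh| / Δz = 3.21 / 19.91 = 0.161.
Head is higher in the shallow piezometer, so vertical flow is downward (recharge condition).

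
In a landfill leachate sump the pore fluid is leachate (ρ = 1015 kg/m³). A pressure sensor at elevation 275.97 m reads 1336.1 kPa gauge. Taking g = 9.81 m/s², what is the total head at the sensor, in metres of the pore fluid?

ψ = P/(ρg) = 1336.1×1000 / (1015 × 9.81) = 134.18 m.
h = z + ψ = 275.97 + 134.18 = 410.15 m.

h ≈ 410.15 m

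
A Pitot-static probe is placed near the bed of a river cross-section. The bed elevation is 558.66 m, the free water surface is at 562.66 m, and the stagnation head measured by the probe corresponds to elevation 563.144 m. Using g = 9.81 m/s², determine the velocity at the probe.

v ≈ 3.08 m/s

Near the bed, under hydrostatic conditions, the piezometric head (z + ψ) equals the free-surface elevation, 562.66 m.
Velocity head = total − piezometric = 563.144 − 562.66 = 0.484 m.
v = √(2g·h_v) = √(2 × 9.81 × 0.484) = 3.08 m/s.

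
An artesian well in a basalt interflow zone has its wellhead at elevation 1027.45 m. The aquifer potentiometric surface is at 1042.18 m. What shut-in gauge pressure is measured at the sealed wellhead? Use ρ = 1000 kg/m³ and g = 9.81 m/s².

P ≈ 145 kPa

Head above the cap: Δh = 1042.18 − 1027.45 = 14.73 m.
P = ρgΔh = 1000 × 9.81 × 14.73 = 144501 Pa ≈ 145 kPa.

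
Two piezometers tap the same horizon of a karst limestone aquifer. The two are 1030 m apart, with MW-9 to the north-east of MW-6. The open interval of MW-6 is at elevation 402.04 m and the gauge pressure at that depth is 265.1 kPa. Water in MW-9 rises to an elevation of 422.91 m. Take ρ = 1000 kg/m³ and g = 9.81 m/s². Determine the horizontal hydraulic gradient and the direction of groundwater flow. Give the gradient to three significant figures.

i ≈ 0.00597; groundwater flows toward the north-east

Pressure head at MW-6: ψ = P/(ρg) = 265.1×1000 / (1000 × 9.81) = 27.02 m.
Total head at MW-6: h = z + ψ = 402.04 + 27.02 = 429.06 m.
Total head at MW-9: h = 422.91 m (water level in the piezometer is the total head).
Head difference: h(MW-6) − h(MW-9) = 429.06 − 422.91 = 6.15 m.
Hydraulic gradient: i = |Δh| / L = 6.15 / 1030 = 0.00597.
Flow is from higher to lower head: from MW-6 toward MW-9, i.e. toward the north-east.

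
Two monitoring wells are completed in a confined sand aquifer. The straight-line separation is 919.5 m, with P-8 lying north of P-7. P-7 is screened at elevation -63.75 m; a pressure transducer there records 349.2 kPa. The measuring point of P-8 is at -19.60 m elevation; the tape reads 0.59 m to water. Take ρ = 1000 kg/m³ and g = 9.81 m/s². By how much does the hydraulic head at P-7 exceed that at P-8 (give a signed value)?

Pressure head at P-7: ψ = P/(ρg) = 349.2×1000 / (1000 × 9.81) = 35.60 m.
Total head at P-7: h = z + ψ = -63.75 + 35.60 = -28.15 m.
Total head at P-8: h = -19.60 − 0.59 = -20.19 m.
Head difference: h(P-7) − h(P-8) = -28.15 − (-20.19) = -7.96 m.

Δh ≈ -7.96 m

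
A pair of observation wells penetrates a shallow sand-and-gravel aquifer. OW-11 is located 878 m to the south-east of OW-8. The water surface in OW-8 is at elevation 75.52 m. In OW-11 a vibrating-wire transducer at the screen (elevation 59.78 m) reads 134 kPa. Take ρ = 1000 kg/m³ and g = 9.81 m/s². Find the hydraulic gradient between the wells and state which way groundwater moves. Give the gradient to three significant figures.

i ≈ 0.00237; groundwater flows toward the south-east

Total head at OW-8: h = 75.52 m (water level in the piezometer is the total head).
Pressure head at OW-11: ψ = P/(ρg) = 134×1000 / (1000 × 9.81) = 13.66 m.
Total head at OW-11: h = z + ψ = 59.78 + 13.66 = 73.44 m.
Head difference: h(OW-8) − h(OW-11) = 75.52 − 73.44 = 2.08 m.
Hydraulic gradient: i = |Δh| / L = 2.08 / 878 = 0.00237.
Flow is from higher to lower head: from OW-8 toward OW-11, i.e. toward the south-east.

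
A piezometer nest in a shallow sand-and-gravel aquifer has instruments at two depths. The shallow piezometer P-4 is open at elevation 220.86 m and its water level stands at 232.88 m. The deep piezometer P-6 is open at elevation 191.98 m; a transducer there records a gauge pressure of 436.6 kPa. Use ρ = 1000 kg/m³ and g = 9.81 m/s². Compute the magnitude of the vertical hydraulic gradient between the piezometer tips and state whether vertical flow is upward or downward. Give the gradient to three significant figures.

Total head at P-4: h = 232.88 m (water level in the standpipe).
Pressure head at P-6: ψ = P/(ρg) = 436.6×1000 / (1000 × 9.81) = 44.51 m.
Total head at P-6: h = z + ψ = 191.98 + 44.51 = 236.49 m.
Δh = h(P-4) − h(P-6) = 232.88 − 236.49 = -3.61 m.
Vertical separation Δz = 220.86 − 191.98 = 28.88 m.
|i_v| = |Δh| / Δz = 3.61 / 28.88 = 0.125.
Head is higher in the deep piezometer, so vertical flow is upward (discharge condition).

|i_v| ≈ 0.125; vertical flow is upward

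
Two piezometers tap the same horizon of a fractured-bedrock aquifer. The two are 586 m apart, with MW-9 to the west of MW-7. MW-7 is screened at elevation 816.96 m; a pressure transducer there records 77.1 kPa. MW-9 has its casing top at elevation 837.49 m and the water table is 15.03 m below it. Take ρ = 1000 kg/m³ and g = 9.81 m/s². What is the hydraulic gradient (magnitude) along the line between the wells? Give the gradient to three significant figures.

Pressure head at MW-7: ψ = P/(ρg) = 77.1×1000 / (1000 × 9.81) = 7.86 m.
Total head at MW-7: h = z + ψ = 816.96 + 7.86 = 824.82 m.
Total head at MW-9: h = 837.49 − 15.03 = 822.46 m.
Head difference: h(MW-7) − h(MW-9) = 824.82 − 822.46 = 2.36 m.
Hydraulic gradient: i = |Δh| / L = 2.36 / 586 = 0.00403.

i ≈ 0.00403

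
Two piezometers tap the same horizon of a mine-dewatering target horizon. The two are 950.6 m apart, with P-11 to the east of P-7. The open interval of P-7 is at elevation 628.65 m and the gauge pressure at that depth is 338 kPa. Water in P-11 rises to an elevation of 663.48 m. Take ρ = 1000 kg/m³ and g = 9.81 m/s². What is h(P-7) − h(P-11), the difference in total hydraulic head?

Δh ≈ -0.38 m

Pressure head at P-7: ψ = P/(ρg) = 338×1000 / (1000 × 9.81) = 34.45 m.
Total head at P-7: h = z + ψ = 628.65 + 34.45 = 663.10 m.
Total head at P-11: h = 663.48 m (water level in the piezometer is the total head).
Head difference: h(P-7) − h(P-11) = 663.10 − 663.48 = -0.38 m.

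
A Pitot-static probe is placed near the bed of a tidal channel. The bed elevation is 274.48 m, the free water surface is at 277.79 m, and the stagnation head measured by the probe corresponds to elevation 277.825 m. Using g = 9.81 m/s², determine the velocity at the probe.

Near the bed, under hydrostatic conditions, the piezometric head (z + ψ) equals the free-surface elevation, 277.79 m.
Velocity head = total − piezometric = 277.825 − 277.79 = 0.035 m.
v = √(2g·h_v) = √(2 × 9.81 × 0.035) = 0.829 m/s.

v ≈ 0.829 m/s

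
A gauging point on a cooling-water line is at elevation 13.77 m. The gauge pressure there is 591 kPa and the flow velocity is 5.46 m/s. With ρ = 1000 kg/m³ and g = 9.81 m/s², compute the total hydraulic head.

Pressure head ψ = P/(ρg) = 591×1000 / (1000 × 9.81) = 60.24 m.
Velocity head = v²/(2g) = 5.46² / (2 × 9.81) = 1.519 m.
h = z + ψ + v²/(2g) = 13.77 + 60.24 + 1.519 = 75.53 m.

h ≈ 75.53 m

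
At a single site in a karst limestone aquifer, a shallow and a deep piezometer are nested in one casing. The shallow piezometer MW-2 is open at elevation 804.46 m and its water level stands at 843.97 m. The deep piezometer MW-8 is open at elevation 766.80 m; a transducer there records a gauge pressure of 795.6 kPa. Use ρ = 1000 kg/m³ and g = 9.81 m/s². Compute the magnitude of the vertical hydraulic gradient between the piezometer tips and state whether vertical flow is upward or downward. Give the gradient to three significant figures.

Total head at MW-2: h = 843.97 m (water level in the standpipe).
Pressure head at MW-8: ψ = P/(ρg) = 795.6×1000 / (1000 × 9.81) = 81.10 m.
Total head at MW-8: h = z + ψ = 766.80 + 81.10 = 847.90 m.
Δh = h(MW-2) − h(MW-8) = 843.97 − 847.90 = -3.93 m.
Vertical separation Δz = 804.46 − 766.80 = 37.66 m.
|i_v| = |Δh| / Δz = 3.93 / 37.66 = 0.104.
Head is higher in the deep piezometer, so vertical flow is upward (discharge condition).

|i_v| ≈ 0.104; vertical flow is upward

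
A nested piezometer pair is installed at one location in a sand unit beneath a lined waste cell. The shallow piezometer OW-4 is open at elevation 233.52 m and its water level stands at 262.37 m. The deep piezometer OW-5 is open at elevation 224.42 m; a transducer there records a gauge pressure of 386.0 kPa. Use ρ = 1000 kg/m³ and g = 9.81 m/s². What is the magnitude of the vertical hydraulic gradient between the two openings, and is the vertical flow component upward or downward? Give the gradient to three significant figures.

Total head at OW-4: h = 262.37 m (water level in the standpipe).
Pressure head at OW-5: ψ = P/(ρg) = 386.0×1000 / (1000 × 9.81) = 39.35 m.
Total head at OW-5: h = z + ψ = 224.42 + 39.35 = 263.77 m.
Δh = h(OW-4) − h(OW-5) = 262.37 − 263.77 = -1.40 m.
Vertical separation Δz = 233.52 − 224.42 = 9.10 m.
|i_v| = |Δh| / Δz = 1.40 / 9.10 = 0.154.
Head is higher in the deep piezometer, so vertical flow is upward (discharge condition).

|i_v| ≈ 0.154; vertical flow is upward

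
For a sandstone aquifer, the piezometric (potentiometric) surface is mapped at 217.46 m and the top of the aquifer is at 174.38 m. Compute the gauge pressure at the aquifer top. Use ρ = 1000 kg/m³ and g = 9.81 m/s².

Pressure head at the aquifer top: ψ = h − z = 217.46 − 174.38 = 43.08 m.
P = ρgψ = 1000 × 9.81 × 43.08 = 422615 Pa ≈ 423 kPa.

P ≈ 423 kPa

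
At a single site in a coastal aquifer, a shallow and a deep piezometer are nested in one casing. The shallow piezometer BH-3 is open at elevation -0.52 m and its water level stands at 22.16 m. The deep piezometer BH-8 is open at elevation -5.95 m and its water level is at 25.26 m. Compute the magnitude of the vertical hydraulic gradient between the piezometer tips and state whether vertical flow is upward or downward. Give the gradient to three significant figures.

|i_v| ≈ 0.571; vertical flow is upward

Total head at BH-3: h = 22.16 m (water level in the standpipe).
Total head at BH-8: h = 25.26 m.
Δh = h(BH-3) − h(BH-8) = 22.16 − 25.26 = -3.10 m.
Vertical separation Δz = -0.52 − (-5.95) = 5.43 m.
|i_v| = |Δh| / Δz = 3.10 / 5.43 = 0.571.
Head is higher in the deep piezometer, so vertical flow is upward (discharge condition).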